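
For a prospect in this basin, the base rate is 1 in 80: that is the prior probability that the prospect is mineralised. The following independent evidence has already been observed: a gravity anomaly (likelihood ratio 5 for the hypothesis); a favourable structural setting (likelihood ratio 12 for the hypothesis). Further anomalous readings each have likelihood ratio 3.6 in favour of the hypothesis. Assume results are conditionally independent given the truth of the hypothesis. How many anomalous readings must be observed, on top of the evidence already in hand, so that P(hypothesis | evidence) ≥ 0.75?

Prior odds = 0.0125/0.9875 = 1/79.
Combined Bayes factor of the evidence already in hand = 5 × 12 = 60.
Odds after that evidence = (1/79) × 60 = 60/79.
Target odds = 0.75/0.25 = 3.
Need 3.6ⁿ ≥ 3 ÷ (60/79) = 3.95.
3.6¹ = 3.6 falls short of 3.95 but 3.6² = 12.96 reaches it, so n = 2.

2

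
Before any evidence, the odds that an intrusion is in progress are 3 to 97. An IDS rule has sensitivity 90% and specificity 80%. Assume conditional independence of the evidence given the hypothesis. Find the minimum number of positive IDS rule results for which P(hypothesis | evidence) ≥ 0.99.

6

Prior odds = 3/97.
False-positive rate = 1 − 0.8 = 0.2; likelihood ratio of a positive = 0.9/0.2 = 4.5.
Target odds: 0.99 ÷ 0.01 = 99.
Require 4.5ⁿ ≥ 99 ÷ (3/97) = 3201.
4.5⁵ = 1845.28125 falls short of 3201 but 4.5⁶ = 8303.765625 reaches it, so n = 6.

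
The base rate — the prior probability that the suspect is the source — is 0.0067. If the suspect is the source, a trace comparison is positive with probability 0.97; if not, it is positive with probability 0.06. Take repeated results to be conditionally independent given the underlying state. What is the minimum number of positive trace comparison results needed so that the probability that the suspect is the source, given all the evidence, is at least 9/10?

3

Prior odds: 0.0067 ÷ 0.9933 = 67/9933.
Likelihood ratio of a positive = 0.97/0.06 = 97/6.
Target odds: 0.9 ÷ 0.1 = 9.
Need (67/9933) × (97/6)ⁿ ≥ 9, i.e. (97/6)ⁿ ≥ 89397/67.
(97/6)² = 9409/36 falls short of 89397/67 but (97/6)³ = 912673/216 reaches it, so n = 3.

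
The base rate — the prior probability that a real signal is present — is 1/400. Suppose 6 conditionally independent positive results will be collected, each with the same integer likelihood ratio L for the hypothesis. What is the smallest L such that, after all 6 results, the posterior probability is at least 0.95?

Prior odds = 0.0025/0.9975 = 1/399.
Target odds = 0.95/0.05 = 19.
Need L⁶ ≥ 19 ÷ (1/399) = 7581.
4⁶ = 4096 < 7581 ≤ 15625 = 5⁶, so L = 5.

5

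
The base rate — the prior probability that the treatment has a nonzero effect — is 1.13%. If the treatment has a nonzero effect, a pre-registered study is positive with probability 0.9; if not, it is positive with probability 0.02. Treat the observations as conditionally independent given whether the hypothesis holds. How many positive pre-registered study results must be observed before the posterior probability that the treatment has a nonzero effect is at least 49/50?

3

Prior odds = 0.0113/0.9887 = 113/9887.
Likelihood ratio of a positive = 0.9/0.02 = 45.
Target posterior odds = 0.98/0.02 = 49.
Need (113/9887) × 45ⁿ ≥ 49, i.e. 45ⁿ ≥ 484463/113.
45² = 2025 falls short of 484463/113 but 45³ = 91125 reaches it, so n = 3.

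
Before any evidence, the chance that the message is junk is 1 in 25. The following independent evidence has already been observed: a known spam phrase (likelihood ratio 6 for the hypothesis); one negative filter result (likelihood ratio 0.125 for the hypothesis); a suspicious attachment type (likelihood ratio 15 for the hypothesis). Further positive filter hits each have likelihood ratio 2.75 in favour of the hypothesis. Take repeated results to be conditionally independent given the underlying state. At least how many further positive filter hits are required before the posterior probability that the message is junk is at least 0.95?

4

Prior odds = 0.04/0.96 = 1/24.
Combined Bayes factor of the evidence already in hand = 6 × 0.125 × 15 = 11.25.
Odds after that evidence = (1/24) × 11.25 = 0.46875.
Target odds = 0.95/0.05 = 19.
Need 2.75ⁿ ≥ 19 ÷ 0.46875 = 608/15.
2.75³ = 20.796875 falls short of 608/15 but 2.75⁴ = 57.19140625 reaches it, so n = 4.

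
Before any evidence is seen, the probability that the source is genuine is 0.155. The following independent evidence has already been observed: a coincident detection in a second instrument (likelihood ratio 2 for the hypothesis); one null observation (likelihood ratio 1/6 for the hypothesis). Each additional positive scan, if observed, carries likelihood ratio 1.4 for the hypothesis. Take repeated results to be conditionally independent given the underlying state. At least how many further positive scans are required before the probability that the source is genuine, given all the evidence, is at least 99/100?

22

Prior odds = 0.155/0.845 = 31/169.
Combined Bayes factor of the evidence already in hand = 2 × (1/6) = 1/3.
Odds after that evidence = (31/169) × 1/3 = 31/507.
Target odds = 0.99/0.01 = 99.
Need 1.4ⁿ ≥ 99 ÷ (31/507) = 50193/31.
1.4²¹ ≈1171.36 falls short of 50193/31 but 1.4²² ≈1639.9 reaches it, so n = 22.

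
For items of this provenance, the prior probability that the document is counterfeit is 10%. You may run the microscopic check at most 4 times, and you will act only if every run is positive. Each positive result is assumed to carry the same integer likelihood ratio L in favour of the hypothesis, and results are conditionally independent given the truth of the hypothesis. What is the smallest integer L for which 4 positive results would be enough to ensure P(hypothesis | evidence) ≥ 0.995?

Prior odds = 0.1/0.9 = 1/9.
Target odds = 0.995/0.005 = 199.
Need L⁴ ≥ 199 ÷ (1/9) = 1791.
6⁴ = 1296 < 1791 ≤ 2401 = 7⁴, so L = 7.

7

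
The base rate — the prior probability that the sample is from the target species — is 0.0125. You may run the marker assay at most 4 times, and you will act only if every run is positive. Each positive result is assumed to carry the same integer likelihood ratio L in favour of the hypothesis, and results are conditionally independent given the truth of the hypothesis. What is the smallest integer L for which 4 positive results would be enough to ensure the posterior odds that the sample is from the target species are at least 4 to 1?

Prior odds = 0.0125/0.9875 = 1/79.
Target odds = 4.
Need L⁴ ≥ 4 ÷ (1/79) = 316.
4⁴ = 256 < 316 ≤ 625 = 5⁴, so L = 5.

5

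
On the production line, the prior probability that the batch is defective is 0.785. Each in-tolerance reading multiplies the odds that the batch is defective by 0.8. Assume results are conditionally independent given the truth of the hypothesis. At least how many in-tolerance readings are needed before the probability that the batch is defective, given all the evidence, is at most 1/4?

Prior odds: 0.785 ÷ 0.215 = 157/43.
Likelihood ratio per in-tolerance reading = 0.8.
Target posterior odds = 0.25/0.75 = 1/3.
Require 0.8ⁿ ≤ 1/3 ÷ (157/43) = 43/471.
0.8¹⁰ = 1048576/9765625 is still above 43/471 but 0.8¹¹ = 4194304/48828125 is at or below it, so n = 11.

11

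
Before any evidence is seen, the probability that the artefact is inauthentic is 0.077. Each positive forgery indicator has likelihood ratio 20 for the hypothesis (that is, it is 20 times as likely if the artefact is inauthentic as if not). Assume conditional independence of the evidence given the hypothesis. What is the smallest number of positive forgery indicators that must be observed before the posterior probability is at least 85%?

2

Prior odds = 0.077/0.923 = 77/923.
Likelihood ratio per positive forgery indicator = 20.
Target posterior odds = 0.85/0.15 = 17/3.
Require 20ⁿ ≥ 17/3 ÷ (77/923) = 15691/231.
20¹ = 20 falls short of 15691/231 but 20² = 400 reaches it, so n = 2.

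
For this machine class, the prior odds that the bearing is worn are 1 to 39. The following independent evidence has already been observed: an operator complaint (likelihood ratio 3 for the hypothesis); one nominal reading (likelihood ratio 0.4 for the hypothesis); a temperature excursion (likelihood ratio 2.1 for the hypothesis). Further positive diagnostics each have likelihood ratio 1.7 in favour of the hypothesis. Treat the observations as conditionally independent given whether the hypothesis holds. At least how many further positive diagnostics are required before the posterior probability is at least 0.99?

14

Prior odds = 1/39.
Combined Bayes factor of the evidence already in hand = 3 × 0.4 × 2.1 = 2.52.
Odds after that evidence = (1/39) × 2.52 = 21/325.
Target odds = 0.99/0.01 = 99.
Need 1.7ⁿ ≥ 99 ÷ (21/325) = 10725/7.
1.7¹³ ≈990.458 falls short of 10725/7 but 1.7¹⁴ ≈1683.78 reaches it, so n = 14.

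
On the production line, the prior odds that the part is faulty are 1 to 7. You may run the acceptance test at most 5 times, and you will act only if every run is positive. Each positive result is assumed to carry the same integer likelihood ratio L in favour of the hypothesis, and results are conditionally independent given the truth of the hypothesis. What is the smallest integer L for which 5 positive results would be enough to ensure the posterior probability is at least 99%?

Prior odds = 1/7.
Target odds = 0.99/0.01 = 99.
Need L⁵ ≥ 99 ÷ (1/7) = 693.
3⁵ = 243 < 693 ≤ 1024 = 4⁵, so L = 4.

4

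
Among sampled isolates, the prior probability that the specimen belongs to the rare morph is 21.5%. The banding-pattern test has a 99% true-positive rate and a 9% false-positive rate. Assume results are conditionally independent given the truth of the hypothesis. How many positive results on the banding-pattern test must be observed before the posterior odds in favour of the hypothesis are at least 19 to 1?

2

Prior odds: 0.215 ÷ 0.785 = 43/157.
Likelihood ratio of a positive result = 0.99/0.09 = 11.
Target odds = 19.
Need (43/157) × 11ⁿ ≥ 19, i.e. 11ⁿ ≥ 2983/43.
11¹ = 11 falls short of 2983/43 but 11² = 121 reaches it, so n = 2.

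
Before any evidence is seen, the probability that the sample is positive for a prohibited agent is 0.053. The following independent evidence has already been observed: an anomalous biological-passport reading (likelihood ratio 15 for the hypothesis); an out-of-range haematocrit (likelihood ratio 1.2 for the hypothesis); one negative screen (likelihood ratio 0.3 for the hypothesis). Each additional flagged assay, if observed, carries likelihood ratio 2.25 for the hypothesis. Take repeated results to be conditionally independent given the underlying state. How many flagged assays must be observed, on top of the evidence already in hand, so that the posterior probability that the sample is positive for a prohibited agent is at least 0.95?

6

Prior odds = 0.053/0.947 = 53/947.
Combined Bayes factor of the evidence already in hand = 15 × 1.2 × 0.3 = 5.4.
Odds after that evidence = (53/947) × 5.4 = 1431/4735.
Target odds = 0.95/0.05 = 19.
Need 2.25ⁿ ≥ 19 ÷ (1431/4735) = 89965/1431.
2.25⁵ = 59049/1024 falls short of 89965/1431 but 2.25⁶ = 531441/4096 reaches it, so n = 6.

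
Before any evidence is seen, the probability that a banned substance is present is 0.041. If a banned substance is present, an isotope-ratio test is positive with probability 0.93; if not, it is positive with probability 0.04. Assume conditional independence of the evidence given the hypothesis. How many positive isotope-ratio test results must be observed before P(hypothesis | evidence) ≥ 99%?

3

Prior odds = 0.041/0.959 = 41/959.
Likelihood ratio of a positive = 0.93/0.04 = 23.25.
Target posterior odds = 0.99/0.01 = 99.
Require 23.25ⁿ ≥ 99 ÷ (41/959) = 94941/41.
23.25² = 540.5625 falls short of 94941/41 but 23.25³ = 804357/64 reaches it, so n = 3.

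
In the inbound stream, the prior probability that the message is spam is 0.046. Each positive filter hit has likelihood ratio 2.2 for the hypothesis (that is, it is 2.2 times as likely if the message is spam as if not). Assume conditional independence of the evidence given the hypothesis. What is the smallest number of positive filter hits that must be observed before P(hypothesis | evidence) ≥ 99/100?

Prior odds: 0.046 ÷ 0.954 = 23/477.
Likelihood ratio per positive filter hit = 2.2.
Target odds: 0.99 ÷ 0.01 = 99.
Require 2.2ⁿ ≥ 99 ÷ (23/477) = 47223/23.
2.2⁹ ≈1207.27 falls short of 47223/23 but 2.2¹⁰ ≈2655.99 reaches it, so n = 10.

10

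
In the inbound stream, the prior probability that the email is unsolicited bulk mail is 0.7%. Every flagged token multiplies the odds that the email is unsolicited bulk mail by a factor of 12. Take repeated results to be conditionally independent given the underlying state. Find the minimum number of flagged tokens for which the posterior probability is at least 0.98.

Prior odds: 0.007 ÷ 0.993 = 7/993.
Likelihood ratio per flagged token = 12.
Target posterior odds = 0.98/0.02 = 49.
Need (7/993) × 12ⁿ ≥ 49, i.e. 12ⁿ ≥ 6951.
12³ = 1728 falls short of 6951 but 12⁴ = 20736 reaches it, so n = 4.

4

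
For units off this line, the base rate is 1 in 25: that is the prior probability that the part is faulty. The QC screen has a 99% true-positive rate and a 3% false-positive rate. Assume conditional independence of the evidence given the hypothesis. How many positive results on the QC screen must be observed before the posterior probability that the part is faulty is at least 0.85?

2

Prior odds: 0.04 ÷ 0.96 = 1/24.
Likelihood ratio of a positive result = 0.99/0.03 = 33.
Target posterior odds = 0.85/0.15 = 17/3.
Need (1/24) × 33ⁿ ≥ 17/3, i.e. 33ⁿ ≥ 136.
33¹ = 33 falls short of 136 but 33² = 1089 reaches it, so n = 2.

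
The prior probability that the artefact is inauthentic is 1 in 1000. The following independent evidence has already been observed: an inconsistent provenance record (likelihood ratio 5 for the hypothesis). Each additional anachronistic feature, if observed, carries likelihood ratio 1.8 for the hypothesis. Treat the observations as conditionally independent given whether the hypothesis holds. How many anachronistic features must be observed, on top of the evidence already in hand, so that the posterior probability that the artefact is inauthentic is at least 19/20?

15

Prior odds = 0.001/0.999 = 1/999.
Bayes factor of the evidence already in hand = 5.
Odds after that evidence = (1/999) × 5 = 5/999.
Target odds = 0.95/0.05 = 19.
Need 1.8ⁿ ≥ 19 ÷ (5/999) = 3796.2.
1.8¹⁴ ≈3748.13 falls short of 3796.2 but 1.8¹⁵ ≈6746.64 reaches it, so n = 15.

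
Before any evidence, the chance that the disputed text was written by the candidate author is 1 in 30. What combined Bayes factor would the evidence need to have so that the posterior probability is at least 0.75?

Prior odds = (1/30)/(29/30) = 1/29.
Target odds = 0.75/0.25 = 3.
Required Bayes factor = 3 ÷ (1/29) = 87.

87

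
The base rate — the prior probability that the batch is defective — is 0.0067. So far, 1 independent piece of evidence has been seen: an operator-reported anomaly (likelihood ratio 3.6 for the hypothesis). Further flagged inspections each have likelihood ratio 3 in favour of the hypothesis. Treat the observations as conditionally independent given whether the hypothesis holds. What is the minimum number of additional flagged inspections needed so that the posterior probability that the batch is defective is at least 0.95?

Prior odds = 0.0067/0.9933 = 67/9933.
Bayes factor of the evidence already in hand = 3.6.
Odds after that evidence = (67/9933) × 3.6 = 402/16555.
Target odds = 0.95/0.05 = 19.
Need 3ⁿ ≥ 19 ÷ (402/16555) = 314545/402.
3⁶ = 729 falls short of 314545/402 but 3⁷ = 2187 reaches it, so n = 7.

7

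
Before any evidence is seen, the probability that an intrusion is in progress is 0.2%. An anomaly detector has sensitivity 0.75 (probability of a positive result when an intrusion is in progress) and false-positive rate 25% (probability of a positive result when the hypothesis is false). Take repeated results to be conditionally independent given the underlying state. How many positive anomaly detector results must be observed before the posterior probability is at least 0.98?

10

Prior odds = 0.002/0.998 = 1/499.
Likelihood ratio of a positive result = 0.75/0.25 = 3.
Target odds: 0.98 ÷ 0.02 = 49.
Require 3ⁿ ≥ 49 ÷ (1/499) = 24451.
3⁹ = 19683 falls short of 24451 but 3¹⁰ = 59049 reaches it, so n = 10.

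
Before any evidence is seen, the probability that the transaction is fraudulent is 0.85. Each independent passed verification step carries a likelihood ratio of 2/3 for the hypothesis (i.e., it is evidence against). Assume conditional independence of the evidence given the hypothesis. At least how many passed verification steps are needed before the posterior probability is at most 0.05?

Prior odds: 0.85 ÷ 0.15 = 17/3.
Likelihood ratio per passed verification step = 2/3.
Target posterior odds = 0.05/0.95 = 1/19.
Need (17/3) × (2/3)ⁿ ≤ 1/19, i.e. (2/3)ⁿ ≤ 3/323.
(2/3)¹¹ = 2048/177147 is still above 3/323 but (2/3)¹² = 4096/531441 is at or below it, so n = 12.

12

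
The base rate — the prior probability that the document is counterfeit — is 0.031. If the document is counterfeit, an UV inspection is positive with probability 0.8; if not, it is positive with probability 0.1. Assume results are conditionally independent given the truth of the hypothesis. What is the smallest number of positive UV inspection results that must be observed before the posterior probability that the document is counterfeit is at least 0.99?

4

Prior odds = 0.031/0.969 = 31/969.
Likelihood ratio of a positive = 0.8/0.1 = 8.
Target odds: 0.99 ÷ 0.01 = 99.
Need (31/969) × 8ⁿ ≥ 99, i.e. 8ⁿ ≥ 95931/31.
8³ = 512 falls short of 95931/31 but 8⁴ = 4096 reaches it, so n = 4.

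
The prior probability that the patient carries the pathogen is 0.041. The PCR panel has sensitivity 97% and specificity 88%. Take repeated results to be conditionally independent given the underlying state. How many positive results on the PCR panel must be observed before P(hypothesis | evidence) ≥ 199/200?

Prior odds: 0.041 ÷ 0.959 = 41/959.
False-positive rate = 1 − 0.88 = 0.12; likelihood ratio of a positive = 0.97/0.12 = 97/12.
Target odds: 0.995 ÷ 0.005 = 199.
Need (41/959) × (97/12)ⁿ ≥ 199, i.e. (97/12)ⁿ ≥ 190841/41.
(97/12)⁴ = 88529281/20736 falls short of 190841/41 but (97/12)⁵ ≈34510.6 reaches it, so n = 5.

5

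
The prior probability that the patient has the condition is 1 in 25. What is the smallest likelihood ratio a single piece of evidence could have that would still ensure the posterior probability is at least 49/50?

Prior odds = 0.04/0.96 = 1/24.
Target odds = 0.98/0.02 = 49.
Required Bayes factor = 49 ÷ (1/24) = 1176.

1176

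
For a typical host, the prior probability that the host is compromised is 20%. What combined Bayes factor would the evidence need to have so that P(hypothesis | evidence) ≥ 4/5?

Prior odds = 0.2/0.8 = 0.25.
Target odds = 0.8/0.2 = 4.
Required Bayes factor = 4 ÷ 0.25 = 16.

16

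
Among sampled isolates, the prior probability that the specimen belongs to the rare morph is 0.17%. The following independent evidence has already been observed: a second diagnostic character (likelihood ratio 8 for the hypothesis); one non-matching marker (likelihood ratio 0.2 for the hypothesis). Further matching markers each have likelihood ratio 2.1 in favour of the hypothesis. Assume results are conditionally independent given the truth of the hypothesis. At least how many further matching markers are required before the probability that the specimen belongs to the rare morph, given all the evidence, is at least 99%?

Prior odds = 0.0017/0.9983 = 17/9983.
Combined Bayes factor of the evidence already in hand = 8 × 0.2 = 1.6.
Odds after that evidence = (17/9983) × 1.6 = 136/49915.
Target odds = 0.99/0.01 = 99.
Need 2.1ⁿ ≥ 99 ÷ (136/49915) = 4941585/136.
2.1¹⁴ ≈32439.2 falls short of 4941585/136 but 2.1¹⁵ ≈68122.3 reaches it, so n = 15.

15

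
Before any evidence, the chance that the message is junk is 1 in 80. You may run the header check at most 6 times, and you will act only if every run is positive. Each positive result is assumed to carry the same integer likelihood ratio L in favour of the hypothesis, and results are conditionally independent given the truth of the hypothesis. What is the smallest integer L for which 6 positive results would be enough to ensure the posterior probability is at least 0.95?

4

Prior odds = 0.0125/0.9875 = 1/79.
Target odds = 0.95/0.05 = 19.
Need L⁶ ≥ 19 ÷ (1/79) = 1501.
3⁶ = 729 < 1501 ≤ 4096 = 4⁶, so L = 4.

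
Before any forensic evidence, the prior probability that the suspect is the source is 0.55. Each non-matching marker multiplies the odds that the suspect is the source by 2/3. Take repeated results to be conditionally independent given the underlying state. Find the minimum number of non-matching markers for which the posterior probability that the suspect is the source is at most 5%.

8

Prior odds: 0.55 ÷ 0.45 = 11/9.
Likelihood ratio per non-matching marker = 2/3.
Target odds: 0.05 ÷ 0.95 = 1/19.
Require (2/3)ⁿ ≤ 1/19 ÷ (11/9) = 9/209.
(2/3)⁷ = 128/2187 is still above 9/209 but (2/3)⁸ = 256/6561 is at or below it, so n = 8.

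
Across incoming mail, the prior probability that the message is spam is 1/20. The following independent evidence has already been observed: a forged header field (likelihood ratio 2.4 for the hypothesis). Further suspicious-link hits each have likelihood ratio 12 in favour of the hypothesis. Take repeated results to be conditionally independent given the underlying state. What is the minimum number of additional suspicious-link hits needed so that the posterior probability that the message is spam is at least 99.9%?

Prior odds = 0.05/0.95 = 1/19.
Bayes factor of the evidence already in hand = 2.4.
Odds after that evidence = (1/19) × 2.4 = 12/95.
Target odds = 0.999/0.001 = 999.
Need 12ⁿ ≥ 999 ÷ (12/95) = 7908.75.
12³ = 1728 falls short of 7908.75 but 12⁴ = 20736 reaches it, so n = 4.

4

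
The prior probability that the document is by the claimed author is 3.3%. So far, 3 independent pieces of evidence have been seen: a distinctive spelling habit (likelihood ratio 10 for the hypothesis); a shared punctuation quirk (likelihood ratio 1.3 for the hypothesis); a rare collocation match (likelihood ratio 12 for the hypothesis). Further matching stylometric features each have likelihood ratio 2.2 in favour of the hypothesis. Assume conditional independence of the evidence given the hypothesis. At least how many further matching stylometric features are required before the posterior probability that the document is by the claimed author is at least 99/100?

Prior odds = 0.033/0.967 = 33/967.
Combined Bayes factor of the evidence already in hand = 10 × 1.3 × 12 = 156.
Odds after that evidence = (33/967) × 156 = 5148/967.
Target odds = 0.99/0.01 = 99.
Need 2.2ⁿ ≥ 99 ÷ (5148/967) = 967/52.
2.2³ = 10.648 falls short of 967/52 but 2.2⁴ = 23.4256 reaches it, so n = 4.

4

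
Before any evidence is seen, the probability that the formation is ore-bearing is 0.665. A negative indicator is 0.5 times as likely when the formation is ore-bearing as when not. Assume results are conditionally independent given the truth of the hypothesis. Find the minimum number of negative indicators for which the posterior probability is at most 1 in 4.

Prior odds = 0.665/0.335 = 133/67.
Likelihood ratio per negative indicator = 0.5.
Target posterior odds = 0.25/0.75 = 1/3.
Require 0.5ⁿ ≤ 1/3 ÷ (133/67) = 67/399.
0.5² = 0.25 is still above 67/399 but 0.5³ = 0.125 is at or below it, so n = 3.

3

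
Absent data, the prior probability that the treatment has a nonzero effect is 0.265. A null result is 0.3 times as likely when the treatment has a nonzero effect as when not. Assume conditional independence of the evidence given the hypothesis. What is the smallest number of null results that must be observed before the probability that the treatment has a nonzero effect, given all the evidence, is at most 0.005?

Prior odds = 0.265/0.735 = 53/147.
Likelihood ratio per null result = 0.3.
Target posterior odds = 0.005/0.995 = 1/199.
Require 0.3ⁿ ≤ 1/199 ÷ (53/147) = 147/10547.
0.3³ = 0.027 is still above 147/10547 but 0.3⁴ = 0.0081 is at or below it, so n = 4.

4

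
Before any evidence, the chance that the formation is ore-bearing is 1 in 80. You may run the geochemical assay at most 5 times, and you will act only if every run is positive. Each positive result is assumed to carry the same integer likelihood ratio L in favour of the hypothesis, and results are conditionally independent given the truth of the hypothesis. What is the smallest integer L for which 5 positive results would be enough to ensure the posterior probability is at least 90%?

Prior odds = 0.0125/0.9875 = 1/79.
Target odds = 0.9/0.1 = 9.
Need L⁵ ≥ 9 ÷ (1/79) = 711.
3⁵ = 243 < 711 ≤ 1024 = 4⁵, so L = 4.

4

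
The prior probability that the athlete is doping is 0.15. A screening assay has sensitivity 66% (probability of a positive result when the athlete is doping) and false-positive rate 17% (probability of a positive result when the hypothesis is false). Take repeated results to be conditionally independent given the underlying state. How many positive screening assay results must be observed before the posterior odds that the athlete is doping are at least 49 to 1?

Prior odds = 0.15/0.85 = 3/17.
Likelihood ratio of a positive result = 0.66/0.17 = 66/17.
Target odds = 49.
Require (66/17)ⁿ ≥ 49 ÷ (3/17) = 833/3.
(66/17)⁴ = 18974736/83521 falls short of 833/3 but (66/17)⁵ ≈882.013 reaches it, so n = 5.

5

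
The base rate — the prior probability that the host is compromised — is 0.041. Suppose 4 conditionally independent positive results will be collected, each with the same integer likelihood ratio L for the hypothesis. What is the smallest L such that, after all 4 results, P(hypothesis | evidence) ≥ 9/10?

Prior odds = 0.041/0.959 = 41/959.
Target odds = 0.9/0.1 = 9.
Need L⁴ ≥ 9 ÷ (41/959) = 8631/41.
3⁴ = 81 < 8631/41 ≤ 256 = 4⁴, so L = 4.

4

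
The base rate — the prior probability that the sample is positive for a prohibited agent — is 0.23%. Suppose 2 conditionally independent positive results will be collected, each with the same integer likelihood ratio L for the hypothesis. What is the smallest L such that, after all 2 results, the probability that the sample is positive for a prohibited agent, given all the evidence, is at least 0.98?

Prior odds = 0.0023/0.9977 = 23/9977.
Target odds = 0.98/0.02 = 49.
Need L² ≥ 49 ÷ (23/9977) = 488873/23.
145² = 21025 < 488873/23 ≤ 21316 = 146², so L = 146.

146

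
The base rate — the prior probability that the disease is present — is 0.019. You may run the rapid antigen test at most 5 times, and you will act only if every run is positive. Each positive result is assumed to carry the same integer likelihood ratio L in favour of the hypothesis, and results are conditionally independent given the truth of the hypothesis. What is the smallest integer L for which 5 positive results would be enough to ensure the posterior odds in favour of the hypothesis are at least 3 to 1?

3

Prior odds = 0.019/0.981 = 19/981.
Target odds = 3.
Need L⁵ ≥ 3 ÷ (19/981) = 2943/19.
2⁵ = 32 < 2943/19 ≤ 243 = 3⁵, so L = 3.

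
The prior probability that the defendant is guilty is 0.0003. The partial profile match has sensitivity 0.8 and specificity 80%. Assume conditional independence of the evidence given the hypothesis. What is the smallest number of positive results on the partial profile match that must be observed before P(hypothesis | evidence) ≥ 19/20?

Prior odds: 0.0003 ÷ 0.9997 = 3/9997.
False-positive rate = 1 − 0.8 = 0.2; likelihood ratio of a positive = 0.8/0.2 = 4.
Target odds: 0.95 ÷ 0.05 = 19.
Need (3/9997) × 4ⁿ ≥ 19, i.e. 4ⁿ ≥ 189943/3.
4⁷ = 16384 falls short of 189943/3 but 4⁸ = 65536 reaches it, so n = 8.

8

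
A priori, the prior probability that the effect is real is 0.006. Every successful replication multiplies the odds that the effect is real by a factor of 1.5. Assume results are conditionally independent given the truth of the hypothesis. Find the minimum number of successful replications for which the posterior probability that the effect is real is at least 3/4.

Prior odds = 0.006/0.994 = 3/497.
Likelihood ratio per successful replication = 1.5.
Target posterior odds = 0.75/0.25 = 3.
Need (3/497) × 1.5ⁿ ≥ 3, i.e. 1.5ⁿ ≥ 497.
1.5¹⁵ = 14348907/32768 falls short of 497 but 1.5¹⁶ = 43046721/65536 reaches it, so n = 16.

16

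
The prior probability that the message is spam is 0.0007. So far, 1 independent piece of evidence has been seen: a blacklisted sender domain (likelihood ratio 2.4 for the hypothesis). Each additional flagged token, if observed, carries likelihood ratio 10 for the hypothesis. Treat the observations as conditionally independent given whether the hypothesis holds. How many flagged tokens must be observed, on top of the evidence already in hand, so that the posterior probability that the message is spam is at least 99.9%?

Prior odds = 0.0007/0.9993 = 7/9993.
Bayes factor of the evidence already in hand = 2.4.
Odds after that evidence = (7/9993) × 2.4 = 28/16655.
Target odds = 0.999/0.001 = 999.
Need 10ⁿ ≥ 999 ÷ (28/16655) = 16638345/28.
10⁵ = 100000 falls short of 16638345/28 but 10⁶ = 1000000 reaches it, so n = 6.

6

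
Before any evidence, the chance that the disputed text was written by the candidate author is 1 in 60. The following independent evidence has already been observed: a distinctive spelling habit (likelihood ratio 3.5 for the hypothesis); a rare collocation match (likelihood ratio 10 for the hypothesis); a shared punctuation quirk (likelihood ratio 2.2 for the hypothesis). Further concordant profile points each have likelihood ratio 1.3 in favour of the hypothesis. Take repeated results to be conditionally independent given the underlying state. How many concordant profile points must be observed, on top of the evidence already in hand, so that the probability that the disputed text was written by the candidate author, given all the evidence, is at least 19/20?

11

Prior odds = (1/60)/(59/60) = 1/59.
Combined Bayes factor of the evidence already in hand = 3.5 × 10 × 2.2 = 77.
Odds after that evidence = (1/59) × 77 = 77/59.
Target odds = 0.95/0.05 = 19.
Need 1.3ⁿ ≥ 19 ÷ (77/59) = 1121/77.
1.3¹⁰ ≈13.7858 falls short of 1121/77 but 1.3¹¹ ≈17.9216 reaches it, so n = 11.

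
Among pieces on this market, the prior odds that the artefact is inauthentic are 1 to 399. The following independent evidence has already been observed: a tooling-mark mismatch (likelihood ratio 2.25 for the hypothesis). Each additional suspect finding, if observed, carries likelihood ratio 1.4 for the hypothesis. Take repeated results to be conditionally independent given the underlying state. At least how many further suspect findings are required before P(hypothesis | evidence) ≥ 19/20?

25

Prior odds = 1/399.
Bayes factor of the evidence already in hand = 2.25.
Odds after that evidence = (1/399) × 2.25 = 3/532.
Target odds = 0.95/0.05 = 19.
Need 1.4ⁿ ≥ 19 ÷ (3/532) = 10108/3.
1.4²⁴ ≈3214.2 falls short of 10108/3 but 1.4²⁵ ≈4499.88 reaches it, so n = 25.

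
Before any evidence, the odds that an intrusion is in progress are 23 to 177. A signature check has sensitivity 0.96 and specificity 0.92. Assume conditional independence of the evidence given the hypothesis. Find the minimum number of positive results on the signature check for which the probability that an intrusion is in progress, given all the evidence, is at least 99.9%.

4

Prior odds = 23/177.
False-positive rate = 1 − 0.92 = 0.08; likelihood ratio of a positive = 0.96/0.08 = 12.
Target posterior odds = 0.999/0.001 = 999.
Require 12ⁿ ≥ 999 ÷ (23/177) = 176823/23.
12³ = 1728 falls short of 176823/23 but 12⁴ = 20736 reaches it, so n = 4.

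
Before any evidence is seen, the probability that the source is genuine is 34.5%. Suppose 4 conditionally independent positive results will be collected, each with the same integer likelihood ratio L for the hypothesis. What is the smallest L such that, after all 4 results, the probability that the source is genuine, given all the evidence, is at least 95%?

3

Prior odds = 0.345/0.655 = 69/131.
Target odds = 0.95/0.05 = 19.
Need L⁴ ≥ 19 ÷ (69/131) = 2489/69.
2⁴ = 16 < 2489/69 ≤ 81 = 3⁴, so L = 3.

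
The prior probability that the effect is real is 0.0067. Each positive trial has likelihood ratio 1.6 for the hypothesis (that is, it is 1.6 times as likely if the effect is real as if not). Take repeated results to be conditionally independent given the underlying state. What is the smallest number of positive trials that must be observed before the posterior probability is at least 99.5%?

Prior odds = 0.0067/0.9933 = 67/9933.
Likelihood ratio per positive trial = 1.6.
Target odds: 0.995 ÷ 0.005 = 199.
Need (67/9933) × 1.6ⁿ ≥ 199, i.e. 1.6ⁿ ≥ 1976667/67.
1.6²¹ ≈19342.8 falls short of 1976667/67 but 1.6²² ≈30948.5 reaches it, so n = 22.

22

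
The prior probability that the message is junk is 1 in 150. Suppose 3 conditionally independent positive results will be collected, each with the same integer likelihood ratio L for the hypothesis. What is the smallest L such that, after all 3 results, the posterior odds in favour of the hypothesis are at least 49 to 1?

20

Prior odds = (1/150)/(149/150) = 1/149.
Target odds = 49.
Need L³ ≥ 49 ÷ (1/149) = 7301.
19³ = 6859 < 7301 ≤ 8000 = 20³, so L = 20.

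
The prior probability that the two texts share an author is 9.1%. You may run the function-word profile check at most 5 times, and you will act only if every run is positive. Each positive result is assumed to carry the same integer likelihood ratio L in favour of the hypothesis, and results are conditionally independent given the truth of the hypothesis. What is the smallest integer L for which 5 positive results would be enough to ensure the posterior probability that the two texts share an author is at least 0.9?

Prior odds = 0.091/0.909 = 91/909.
Target odds = 0.9/0.1 = 9.
Need L⁵ ≥ 9 ÷ (91/909) = 8181/91.
2⁵ = 32 < 8181/91 ≤ 243 = 3⁵, so L = 3.

3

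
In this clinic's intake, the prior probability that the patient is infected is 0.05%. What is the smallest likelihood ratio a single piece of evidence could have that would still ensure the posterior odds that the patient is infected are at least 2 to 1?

3998

Prior odds = 0.0005/0.9995 = 1/1999.
Target odds = 2.
Required Bayes factor = 2 ÷ (1/1999) = 3998.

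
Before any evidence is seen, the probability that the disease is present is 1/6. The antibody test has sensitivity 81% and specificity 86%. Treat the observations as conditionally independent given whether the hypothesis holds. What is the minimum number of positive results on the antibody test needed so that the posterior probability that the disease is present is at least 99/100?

4

Prior odds = (1/6)/(5/6) = 0.2.
False-positive rate = 1 − 0.86 = 0.14; likelihood ratio of a positive = 0.81/0.14 = 81/14.
Target posterior odds = 0.99/0.01 = 99.
Need 0.2 × (81/14)ⁿ ≥ 99, i.e. (81/14)ⁿ ≥ 495.
(81/14)³ = 531441/2744 falls short of 495 but (81/14)⁴ = 43046721/38416 reaches it, so n = 4.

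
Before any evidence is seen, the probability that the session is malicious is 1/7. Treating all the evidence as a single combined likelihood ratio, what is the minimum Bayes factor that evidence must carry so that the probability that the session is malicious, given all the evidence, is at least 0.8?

24

Prior odds = (1/7)/(6/7) = 1/6.
Target odds = 0.8/0.2 = 4.
Required Bayes factor = 4 ÷ (1/6) = 24.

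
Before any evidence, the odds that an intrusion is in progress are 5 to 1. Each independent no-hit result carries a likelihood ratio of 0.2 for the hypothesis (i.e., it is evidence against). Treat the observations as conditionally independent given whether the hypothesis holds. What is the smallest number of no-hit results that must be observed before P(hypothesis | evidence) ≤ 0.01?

Prior odds = 5.
Likelihood ratio per no-hit result = 0.2.
Target odds: 0.01 ÷ 0.99 = 1/99.
Require 0.2ⁿ ≤ 1/99 ÷ 5 = 1/495.
0.2³ = 0.008 is still above 1/495 but 0.2⁴ = 0.0016 is at or below it, so n = 4.

4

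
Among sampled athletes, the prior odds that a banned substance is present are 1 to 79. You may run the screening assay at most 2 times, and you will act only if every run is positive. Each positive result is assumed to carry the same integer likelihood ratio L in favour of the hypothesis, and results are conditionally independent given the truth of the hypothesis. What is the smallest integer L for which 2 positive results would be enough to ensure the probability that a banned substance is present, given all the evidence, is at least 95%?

39

Prior odds = 1/79.
Target odds = 0.95/0.05 = 19.
Need L² ≥ 19 ÷ (1/79) = 1501.
38² = 1444 < 1501 ≤ 1521 = 39², so L = 39.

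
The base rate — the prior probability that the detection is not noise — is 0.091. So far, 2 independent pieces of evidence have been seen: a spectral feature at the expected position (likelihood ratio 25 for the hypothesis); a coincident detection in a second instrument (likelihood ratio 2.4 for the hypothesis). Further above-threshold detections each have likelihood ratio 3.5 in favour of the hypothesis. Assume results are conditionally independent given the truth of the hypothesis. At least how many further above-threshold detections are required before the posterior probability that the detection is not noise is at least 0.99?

3

Prior odds = 0.091/0.909 = 91/909.
Combined Bayes factor of the evidence already in hand = 25 × 2.4 = 60.
Odds after that evidence = (91/909) × 60 = 1820/303.
Target odds = 0.99/0.01 = 99.
Need 3.5ⁿ ≥ 99 ÷ (1820/303) = 29997/1820.
3.5² = 12.25 falls short of 29997/1820 but 3.5³ = 42.875 reaches it, so n = 3.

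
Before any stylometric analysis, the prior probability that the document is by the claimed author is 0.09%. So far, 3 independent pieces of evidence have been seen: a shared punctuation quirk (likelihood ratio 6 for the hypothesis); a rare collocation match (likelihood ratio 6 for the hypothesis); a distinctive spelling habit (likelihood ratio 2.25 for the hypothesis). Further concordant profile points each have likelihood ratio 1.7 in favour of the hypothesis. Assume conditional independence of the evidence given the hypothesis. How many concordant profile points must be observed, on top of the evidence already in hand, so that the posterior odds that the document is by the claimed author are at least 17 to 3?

Prior odds = 0.0009/0.9991 = 9/9991.
Combined Bayes factor of the evidence already in hand = 6 × 6 × 2.25 = 81.
Odds after that evidence = (9/9991) × 81 = 729/9991.
Target odds = 17/3.
Need 1.7ⁿ ≥ 17/3 ÷ (729/9991) = 169847/2187.
1.7⁸ ≈69.7576 falls short of 169847/2187 but 1.7⁹ ≈118.588 reaches it, so n = 9.

9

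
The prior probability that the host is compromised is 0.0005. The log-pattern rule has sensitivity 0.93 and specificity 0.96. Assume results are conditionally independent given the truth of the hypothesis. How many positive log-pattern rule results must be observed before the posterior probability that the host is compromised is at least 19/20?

Prior odds: 0.0005 ÷ 0.9995 = 1/1999.
False-positive rate = 1 − 0.96 = 0.04; likelihood ratio of a positive = 0.93/0.04 = 23.25.
Target odds: 0.95 ÷ 0.05 = 19.
Require 23.25ⁿ ≥ 19 ÷ (1/1999) = 37981.
23.25³ = 804357/64 falls short of 37981 but 23.25⁴ = 74805201/256 reaches it, so n = 4.

4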